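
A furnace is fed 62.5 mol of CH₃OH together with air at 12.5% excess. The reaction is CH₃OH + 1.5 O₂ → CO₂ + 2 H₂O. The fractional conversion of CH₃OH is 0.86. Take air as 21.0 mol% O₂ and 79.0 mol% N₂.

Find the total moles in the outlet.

592 mol

Stoichiometric O₂ = 1.5 × 62.5 = 93.75 mol; O₂ fed = 93.75 × 1.125 = 105.5 mol.
N₂ fed = 105.5 × 79/21 = 396.8 mol.
Fuel reacted = 0.86 × 62.5 → ξ = 53.75 mol.
Outlet (n = n₀ + ν ξ):
  CH₃OH: 62.5 − 1(53.75) = 8.75
  O₂: 105.5 − 1.5(53.75) = 24.84
  N₂: 396.8 (inert)
  CO₂: 0 + 1(53.75) = 53.75
  H₂O: 0 + 2(53.75) = 107.5
Total out = 8.75 + 24.84 + 396.8 + 53.75 + 107.5 = 591.6 mol.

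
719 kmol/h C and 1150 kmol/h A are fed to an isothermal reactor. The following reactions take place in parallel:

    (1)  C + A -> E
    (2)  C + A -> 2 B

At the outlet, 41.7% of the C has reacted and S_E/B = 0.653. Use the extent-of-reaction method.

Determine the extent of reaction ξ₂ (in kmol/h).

Conversion of C: C consumed = 0.417 × 719 = 299.8 kmol/h = 1ξ₁ + 1ξ₂.
Selectivity: 1ξ₁ / (2ξ₂) = 0.653 → ξ₁ = 1.306 ξ₂.
Substitute: (1·1.306 + 1) ξ₂ = 299.8 → ξ₂ = 130 kmol/h, ξ₁ = 169.8 kmol/h.
Outlet amounts (n = n₀ + Σ ν·ξ):
  C: 719 − 1(169.8) − 1(130) = 419.2
  A: 1150 − 1(169.8) − 1(130) = 850.2
  E: 0 + 1(169.8) = 169.8
  B: 0 + 2(130) = 260

ξ₂ = 130 kmol/h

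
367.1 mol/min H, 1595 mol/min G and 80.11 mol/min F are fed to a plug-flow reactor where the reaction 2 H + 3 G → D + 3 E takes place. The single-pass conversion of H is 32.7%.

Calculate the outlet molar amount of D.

H reacted = 0.327 × 367.1 = 120 mol/min; ν_H = −2, so ξ = 120/2 = 60.02 mol/min.
Outlet amounts (n = n₀ + ν ξ):
  H: 367.1 − 2(60.02) = 247.1
  G: 1595 − 3(60.02) = 1415
  D: 0 + 1(60.02) = 60.02
  E: 0 + 3(60.02) = 180.1
  F: 80.11 (inert)

60 mol/min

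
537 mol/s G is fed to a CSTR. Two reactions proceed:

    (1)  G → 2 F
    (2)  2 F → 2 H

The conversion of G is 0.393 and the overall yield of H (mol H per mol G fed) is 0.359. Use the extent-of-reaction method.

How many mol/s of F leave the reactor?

Conversion of G: G consumed = 1ξ₁ = 0.393 × 537 → ξ₁ = 211 mol/s.
Yield of H: 2ξ₂ / 537 = 0.359 → ξ₂ = 96.39 mol/s.
Outlet amounts (n = n₀ + Σ ν·ξ):
  G: 537 − 1(211) = 326
  F: 0 + 2(211) − 2(96.39) = 229.3
  H: 0 + 2(96.39) = 192.8

229 mol/s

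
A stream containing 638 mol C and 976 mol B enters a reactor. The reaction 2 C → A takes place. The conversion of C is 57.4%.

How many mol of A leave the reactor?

C reacted = 0.574 × 638 = 366.2 mol; ν_C = −2, so ξ = 366.2/2 = 183.1 mol.
Outlet amounts (n = n₀ + ν ξ):
  C: 638 − 2(183.1) = 271.8
  A: 0 + 1(183.1) = 183.1
  B: 976 (inert)

183 mol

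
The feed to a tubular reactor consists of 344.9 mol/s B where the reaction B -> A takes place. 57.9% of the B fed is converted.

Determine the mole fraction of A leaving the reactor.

0.579

B reacted = 0.579 × 344.9 = 199.7 mol/s; ν_B = −1, so ξ = 199.7/1 = 199.7 mol/s.
Outlet amounts (n = n₀ + ν ξ):
  B: 344.9 − 1(199.7) = 145.2
  A: 0 + 1(199.7) = 199.7
Total out = 344.9 mol/s; y_A = 199.7 / 344.9 = 0.579.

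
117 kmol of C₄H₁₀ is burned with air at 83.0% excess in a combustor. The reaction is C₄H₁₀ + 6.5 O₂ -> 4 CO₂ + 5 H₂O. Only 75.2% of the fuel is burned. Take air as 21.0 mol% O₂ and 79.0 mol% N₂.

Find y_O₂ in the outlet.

0.119

Stoichiometric O₂ = 6.5 × 117 = 760.5 kmol; O₂ fed = 760.5 × 1.830 = 1392 kmol.
N₂ fed = 1392 × 79/21 = 5235 kmol.
Fuel reacted = 0.752 × 117 → ξ = 87.98 kmol.
Outlet (n = n₀ + ν ξ):
  C₄H₁₀: 117 − 1(87.98) = 29.02
  O₂: 1392 − 6.5(87.98) = 819.8
  N₂: 5235 (inert)
  CO₂: 0 + 4(87.98) = 351.9
  H₂O: 0 + 5(87.98) = 439.9
Total out = 6876 kmol; y_O₂ = 819.8 / 6876 = 0.1192.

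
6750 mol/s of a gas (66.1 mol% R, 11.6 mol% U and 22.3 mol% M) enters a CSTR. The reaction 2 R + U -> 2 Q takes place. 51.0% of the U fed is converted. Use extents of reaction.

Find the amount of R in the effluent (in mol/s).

U reacted = 0.51 × 783 = 399.3 mol/s; ν_U = −1, so ξ = 399.3/1 = 399.3 mol/s.
Outlet amounts (n = n₀ + ν ξ):
  R: 4462 − 2(399.3) = 3663
  U: 783 − 1(399.3) = 383.7
  Q: 0 + 2(399.3) = 798.7
  M: 1505 (inert)

3660 mol/s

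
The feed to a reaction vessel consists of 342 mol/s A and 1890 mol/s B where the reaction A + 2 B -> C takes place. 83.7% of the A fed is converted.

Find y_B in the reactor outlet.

A reacted = 0.837 × 342 = 286.3 mol/s; ν_A = −1, so ξ = 286.3/1 = 286.3 mol/s.
Outlet amounts (n = n₀ + ν ξ):
  A: 342 − 1(286.3) = 55.75
  B: 1890 − 2(286.3) = 1317
  C: 0 + 1(286.3) = 286.3
Total out = 1659 mol/s; y_B = 1317 / 1659 = 0.7939.

0.794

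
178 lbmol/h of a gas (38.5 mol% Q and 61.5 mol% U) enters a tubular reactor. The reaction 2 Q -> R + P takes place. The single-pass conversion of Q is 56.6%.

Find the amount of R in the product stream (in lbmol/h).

19.4 lbmol/h

Q reacted = 0.566 × 68.53 = 38.79 lbmol/h; ν_Q = −2, so ξ = 38.79/2 = 19.39 lbmol/h.
Outlet amounts (n = n₀ + ν ξ):
  Q: 68.53 − 2(19.39) = 29.74
  R: 0 + 1(19.39) = 19.39
  P: 0 + 1(19.39) = 19.39
  U: 109.5 (inert)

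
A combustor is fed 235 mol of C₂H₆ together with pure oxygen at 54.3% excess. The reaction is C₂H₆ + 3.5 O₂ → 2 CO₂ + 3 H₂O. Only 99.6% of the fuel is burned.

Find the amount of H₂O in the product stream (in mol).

Stoichiometric O₂ = 3.5 × 235 = 822.5 mol; O₂ fed = 822.5 × 1.543 = 1269 mol.
Fuel reacted = 0.996 × 235 → ξ = 234.1 mol.
Outlet (n = n₀ + ν ξ):
  C₂H₆: 235 − 1(234.1) = 0.94
  O₂: 1269 − 3.5(234.1) = 449.9
  CO₂: 0 + 2(234.1) = 468.1
  H₂O: 0 + 3(234.1) = 702.2

702 mol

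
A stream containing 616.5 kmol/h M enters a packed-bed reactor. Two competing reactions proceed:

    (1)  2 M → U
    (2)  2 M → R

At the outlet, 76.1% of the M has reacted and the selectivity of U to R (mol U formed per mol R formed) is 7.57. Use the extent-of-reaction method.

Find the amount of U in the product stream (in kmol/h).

207 kmol/h

Conversion of M: M consumed = 0.761 × 616.5 = 469.2 kmol/h = 2ξ₁ + 2ξ₂.
Selectivity: 1ξ₁ / (1ξ₂) = 7.57 → ξ₁ = 7.57 ξ₂.
Substitute: (2·7.57 + 2) ξ₂ = 469.2 → ξ₂ = 27.37 kmol/h, ξ₁ = 207.2 kmol/h.
Outlet amounts (n = n₀ + Σ ν·ξ):
  M: 616.5 − 2(207.2) − 2(27.37) = 147.3
  U: 0 + 1(207.2) = 207.2
  R: 0 + 1(27.37) = 27.37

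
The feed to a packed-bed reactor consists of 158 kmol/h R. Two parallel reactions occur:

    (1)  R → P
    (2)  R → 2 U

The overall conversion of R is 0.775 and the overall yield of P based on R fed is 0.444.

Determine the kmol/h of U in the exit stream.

Yield of P: 1ξ₁ / 158 = 0.444 → ξ₁ = 70.15 kmol/h.
Conversion of R: 1ξ₁ + 1ξ₂ = 0.775 × 158 = 122.5 → ξ₂ = 52.3 kmol/h.
Outlet amounts (n = n₀ + Σ ν·ξ):
  R: 158 − 1(70.15) − 1(52.3) = 35.55
  P: 0 + 1(70.15) = 70.15
  U: 0 + 2(52.3) = 104.6

105 kmol/h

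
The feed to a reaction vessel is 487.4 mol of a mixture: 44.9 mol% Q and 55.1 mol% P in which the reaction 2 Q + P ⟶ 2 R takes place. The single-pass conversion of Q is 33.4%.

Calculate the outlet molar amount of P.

Q reacted = 0.334 × 218.8 = 73.09 mol; ν_Q = −2, so ξ = 73.09/2 = 36.55 mol.
Outlet amounts (n = n₀ + ν ξ):
  Q: 218.8 − 2(36.55) = 145.7
  P: 268.6 − 1(36.55) = 232
  R: 0 + 2(36.55) = 73.09

232 mol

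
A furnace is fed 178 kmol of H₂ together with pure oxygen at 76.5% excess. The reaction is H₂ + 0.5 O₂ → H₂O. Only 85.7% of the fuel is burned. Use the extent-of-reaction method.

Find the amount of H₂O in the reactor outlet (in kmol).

153 kmol

Stoichiometric O₂ = 0.5 × 178 = 89 kmol; O₂ fed = 89 × 1.765 = 157.1 kmol.
Fuel reacted = 0.857 × 178 → ξ = 152.5 kmol.
Outlet (n = n₀ + ν ξ):
  H₂: 178 − 1(152.5) = 25.45
  O₂: 157.1 − 0.5(152.5) = 80.81
  H₂O: 0 + 1(152.5) = 152.5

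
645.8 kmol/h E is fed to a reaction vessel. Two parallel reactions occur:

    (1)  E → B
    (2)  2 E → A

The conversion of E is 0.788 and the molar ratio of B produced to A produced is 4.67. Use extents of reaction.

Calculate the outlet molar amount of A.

Conversion of E: E consumed = 0.788 × 645.8 = 508.9 kmol/h = 1ξ₁ + 2ξ₂.
Selectivity: 1ξ₁ / (1ξ₂) = 4.67 → ξ₁ = 4.67 ξ₂.
Substitute: (1·4.67 + 2) ξ₂ = 508.9 → ξ₂ = 76.3 kmol/h, ξ₁ = 356.3 kmol/h.
Outlet amounts (n = n₀ + Σ ν·ξ):
  E: 645.8 − 1(356.3) − 2(76.3) = 136.9
  B: 0 + 1(356.3) = 356.3
  A: 0 + 1(76.3) = 76.3

76.3 kmol/h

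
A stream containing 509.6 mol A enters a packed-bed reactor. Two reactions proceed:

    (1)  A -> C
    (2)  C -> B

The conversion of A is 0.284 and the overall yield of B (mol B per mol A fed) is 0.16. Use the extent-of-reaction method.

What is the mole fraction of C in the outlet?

0.124

Conversion of A: A consumed = 1ξ₁ = 0.284 × 509.6 → ξ₁ = 144.7 mol.
Yield of B: 1ξ₂ / 509.6 = 0.16 → ξ₂ = 81.54 mol.
Outlet amounts (n = n₀ + Σ ν·ξ):
  A: 509.6 − 1(144.7) = 364.9
  C: 0 + 1(144.7) − 1(81.54) = 63.19
  B: 0 + 1(81.54) = 81.54
Total out = 509.6 mol; y_C = 63.19 / 509.6 = 0.124.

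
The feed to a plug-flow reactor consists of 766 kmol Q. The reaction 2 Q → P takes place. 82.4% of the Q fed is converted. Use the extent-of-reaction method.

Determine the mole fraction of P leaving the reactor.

0.701

Q reacted = 0.824 × 766 = 631.2 kmol; ν_Q = −2, so ξ = 631.2/2 = 315.6 kmol.
Outlet amounts (n = n₀ + ν ξ):
  Q: 766 − 2(315.6) = 134.8
  P: 0 + 1(315.6) = 315.6
Total out = 450.4 kmol; y_P = 315.6 / 450.4 = 0.7007.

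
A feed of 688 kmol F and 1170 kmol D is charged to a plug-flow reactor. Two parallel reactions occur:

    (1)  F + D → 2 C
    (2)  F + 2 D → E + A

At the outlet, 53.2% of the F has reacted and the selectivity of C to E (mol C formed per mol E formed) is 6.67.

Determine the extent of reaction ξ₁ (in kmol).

ξ₁ = 282 kmol

Conversion of F: F consumed = 0.532 × 688 = 366 kmol = 1ξ₁ + 1ξ₂.
Selectivity: 2ξ₁ / (1ξ₂) = 6.67 → ξ₁ = 3.335 ξ₂.
Substitute: (1·3.335 + 1) ξ₂ = 366 → ξ₂ = 84.43 kmol, ξ₁ = 281.6 kmol.
Outlet amounts (n = n₀ + Σ ν·ξ):
  F: 688 − 1(281.6) − 1(84.43) = 322
  D: 1170 − 1(281.6) − 2(84.43) = 719.6
  C: 0 + 2(281.6) = 563.2
  E: 0 + 1(84.43) = 84.43
  A: 0 + 1(84.43) = 84.43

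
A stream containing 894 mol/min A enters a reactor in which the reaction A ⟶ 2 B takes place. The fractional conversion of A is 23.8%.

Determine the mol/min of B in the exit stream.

426 mol/min

A reacted = 0.238 × 894 = 212.8 mol/min; ν_A = −1, so ξ = 212.8/1 = 212.8 mol/min.
Outlet amounts (n = n₀ + ν ξ):
  A: 894 − 1(212.8) = 681.2
  B: 0 + 2(212.8) = 425.5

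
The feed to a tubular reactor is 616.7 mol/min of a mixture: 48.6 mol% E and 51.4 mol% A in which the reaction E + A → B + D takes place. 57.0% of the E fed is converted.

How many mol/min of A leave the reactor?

E reacted = 0.57 × 299.7 = 170.8 mol/min; ν_E = −1, so ξ = 170.8/1 = 170.8 mol/min.
Outlet amounts (n = n₀ + ν ξ):
  E: 299.7 − 1(170.8) = 128.9
  A: 317 − 1(170.8) = 146.1
  B: 0 + 1(170.8) = 170.8
  D: 0 + 1(170.8) = 170.8

146 mol/min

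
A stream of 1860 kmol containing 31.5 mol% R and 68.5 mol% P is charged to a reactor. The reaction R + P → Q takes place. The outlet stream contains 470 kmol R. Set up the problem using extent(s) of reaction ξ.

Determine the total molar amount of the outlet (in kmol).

1740 kmol

For R: n = n₀ − 1ξ → 470 = 585.9 − 1ξ, giving ξ = 115.9 kmol.
Outlet amounts (n = n₀ + ν ξ):
  R: 585.9 − 1(115.9) = 470
  P: 1274 − 1(115.9) = 1158
  Q: 0 + 1(115.9) = 115.9
Total out = 470 + 1158 + 115.9 = 1744 kmol.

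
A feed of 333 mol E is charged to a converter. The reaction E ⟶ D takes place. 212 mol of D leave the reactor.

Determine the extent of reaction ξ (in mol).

For D: n = n₀ + 1ξ → 212 = 0 + 1ξ, giving ξ = 212 mol.
Outlet amounts (n = n₀ + ν ξ):
  E: 333 − 1(212) = 121
  D: 0 + 1(212) = 212

ξ = 212 mol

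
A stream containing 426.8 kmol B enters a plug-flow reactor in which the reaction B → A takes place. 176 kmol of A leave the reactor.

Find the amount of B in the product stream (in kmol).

For A: n = n₀ + 1ξ → 176 = 0 + 1ξ, giving ξ = 176 kmol.
Outlet amounts (n = n₀ + ν ξ):
  B: 426.8 − 1(176) = 250.8
  A: 0 + 1(176) = 176

251 kmol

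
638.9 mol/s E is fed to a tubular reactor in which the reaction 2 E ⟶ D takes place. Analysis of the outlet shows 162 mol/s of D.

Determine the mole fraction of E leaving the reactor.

For D: n = n₀ + 1ξ → 162 = 0 + 1ξ, giving ξ = 162 mol/s.
Outlet amounts (n = n₀ + ν ξ):
  E: 638.9 − 2(162) = 314.9
  D: 0 + 1(162) = 162
Total out = 476.9 mol/s; y_E = 314.9 / 476.9 = 0.6603.

0.66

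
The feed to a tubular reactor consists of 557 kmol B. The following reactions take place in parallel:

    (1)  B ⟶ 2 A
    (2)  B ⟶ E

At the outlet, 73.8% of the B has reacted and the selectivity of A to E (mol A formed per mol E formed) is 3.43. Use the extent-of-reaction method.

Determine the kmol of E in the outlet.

Conversion of B: B consumed = 0.738 × 557 = 411.1 kmol = 1ξ₁ + 1ξ₂.
Selectivity: 2ξ₁ / (1ξ₂) = 3.43 → ξ₁ = 1.715 ξ₂.
Substitute: (1·1.715 + 1) ξ₂ = 411.1 → ξ₂ = 151.4 kmol, ξ₁ = 259.7 kmol.
Outlet amounts (n = n₀ + Σ ν·ξ):
  B: 557 − 1(259.7) − 1(151.4) = 145.9
  A: 0 + 2(259.7) = 519.3
  E: 0 + 1(151.4) = 151.4

151 kmol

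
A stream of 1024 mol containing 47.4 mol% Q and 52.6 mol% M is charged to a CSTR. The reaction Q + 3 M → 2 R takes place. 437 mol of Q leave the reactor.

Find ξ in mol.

ξ = 48.4 mol

For Q: n = n₀ − 1ξ → 437 = 485.4 − 1ξ, giving ξ = 48.38 mol.
Outlet amounts (n = n₀ + ν ξ):
  Q: 485.4 − 1(48.38) = 437
  M: 538.6 − 3(48.38) = 393.5
  R: 0 + 2(48.38) = 96.75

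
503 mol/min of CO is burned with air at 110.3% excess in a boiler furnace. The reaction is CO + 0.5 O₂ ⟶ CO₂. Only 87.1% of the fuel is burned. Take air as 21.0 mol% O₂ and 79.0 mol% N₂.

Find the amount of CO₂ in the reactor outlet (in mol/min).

438 mol/min

Stoichiometric O₂ = 0.5 × 503 = 251.5 mol/min; O₂ fed = 251.5 × 2.103 = 528.9 mol/min.
N₂ fed = 528.9 × 79/21 = 1990 mol/min.
Fuel reacted = 0.871 × 503 → ξ = 438.1 mol/min.
Outlet (n = n₀ + ν ξ):
  CO: 503 − 1(438.1) = 64.89
  O₂: 528.9 − 0.5(438.1) = 309.8
  N₂: 1990 (inert)
  CO₂: 0 + 1(438.1) = 438.1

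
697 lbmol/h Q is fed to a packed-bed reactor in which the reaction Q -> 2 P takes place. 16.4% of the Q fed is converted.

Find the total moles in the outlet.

811 lbmol/h

Q reacted = 0.164 × 697 = 114.3 lbmol/h; ν_Q = −1, so ξ = 114.3/1 = 114.3 lbmol/h.
Outlet amounts (n = n₀ + ν ξ):
  Q: 697 − 1(114.3) = 582.7
  P: 0 + 2(114.3) = 228.6
Total out = 582.7 + 228.6 = 811.3 lbmol/h.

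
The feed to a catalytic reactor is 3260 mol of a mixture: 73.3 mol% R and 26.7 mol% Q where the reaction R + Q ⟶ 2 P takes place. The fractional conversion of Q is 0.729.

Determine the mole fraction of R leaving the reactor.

0.538

Q reacted = 0.729 × 870.4 = 634.5 mol; ν_Q = −1, so ξ = 634.5/1 = 634.5 mol.
Outlet amounts (n = n₀ + ν ξ):
  R: 2390 − 1(634.5) = 1755
  Q: 870.4 − 1(634.5) = 235.9
  P: 0 + 2(634.5) = 1269
Total out = 3260 mol; y_R = 1755 / 3260 = 0.5384.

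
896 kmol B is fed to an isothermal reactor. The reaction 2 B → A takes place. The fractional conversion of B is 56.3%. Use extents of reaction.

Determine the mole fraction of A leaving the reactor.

B reacted = 0.563 × 896 = 504.4 kmol; ν_B = −2, so ξ = 504.4/2 = 252.2 kmol.
Outlet amounts (n = n₀ + ν ξ):
  B: 896 − 2(252.2) = 391.6
  A: 0 + 1(252.2) = 252.2
Total out = 643.8 kmol; y_A = 252.2 / 643.8 = 0.3918.

0.392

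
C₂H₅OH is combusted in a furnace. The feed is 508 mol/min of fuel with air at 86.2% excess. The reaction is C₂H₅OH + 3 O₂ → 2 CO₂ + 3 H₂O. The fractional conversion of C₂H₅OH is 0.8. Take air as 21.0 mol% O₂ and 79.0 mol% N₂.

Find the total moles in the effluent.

Stoichiometric O₂ = 3 × 508 = 1524 mol/min; O₂ fed = 1524 × 1.862 = 2838 mol/min.
N₂ fed = 2838 × 79/21 = 10680 mol/min.
Fuel reacted = 0.8 × 508 → ξ = 406.4 mol/min.
Outlet (n = n₀ + ν ξ):
  C₂H₅OH: 508 − 1(406.4) = 101.6
  O₂: 2838 − 3(406.4) = 1618
  N₂: 10680 (inert)
  CO₂: 0 + 2(406.4) = 812.8
  H₂O: 0 + 3(406.4) = 1219
Total out = 101.6 + 1618 + 10680 + 812.8 + 1219 = 14430 mol/min.

14400 mol/min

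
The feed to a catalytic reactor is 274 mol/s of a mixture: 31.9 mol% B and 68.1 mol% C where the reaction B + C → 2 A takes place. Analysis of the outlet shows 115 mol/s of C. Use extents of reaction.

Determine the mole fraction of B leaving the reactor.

For C: n = n₀ − 1ξ → 115 = 186.6 − 1ξ, giving ξ = 71.59 mol/s.
Outlet amounts (n = n₀ + ν ξ):
  B: 87.41 − 1(71.59) = 15.81
  C: 186.6 − 1(71.59) = 115
  A: 0 + 2(71.59) = 143.2
Total out = 274 mol/s; y_B = 15.81 / 274 = 0.05771.

0.0577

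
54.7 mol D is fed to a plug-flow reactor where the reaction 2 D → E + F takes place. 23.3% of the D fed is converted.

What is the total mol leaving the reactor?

D reacted = 0.233 × 54.7 = 12.75 mol; ν_D = −2, so ξ = 12.75/2 = 6.373 mol.
Outlet amounts (n = n₀ + ν ξ):
  D: 54.7 − 2(6.373) = 41.95
  E: 0 + 1(6.373) = 6.373
  F: 0 + 1(6.373) = 6.373
Total out = 41.95 + 6.373 + 6.373 = 54.7 mol.

54.7 mol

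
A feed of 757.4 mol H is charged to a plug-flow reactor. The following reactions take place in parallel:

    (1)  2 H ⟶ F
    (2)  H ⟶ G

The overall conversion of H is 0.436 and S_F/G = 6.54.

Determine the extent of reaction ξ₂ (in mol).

Conversion of H: H consumed = 0.436 × 757.4 = 330.2 mol = 2ξ₁ + 1ξ₂.
Selectivity: 1ξ₁ / (1ξ₂) = 6.54 → ξ₁ = 6.54 ξ₂.
Substitute: (2·6.54 + 1) ξ₂ = 330.2 → ξ₂ = 23.45 mol, ξ₁ = 153.4 mol.
Outlet amounts (n = n₀ + Σ ν·ξ):
  H: 757.4 − 2(153.4) − 1(23.45) = 427.2
  F: 0 + 1(153.4) = 153.4
  G: 0 + 1(23.45) = 23.45

ξ₂ = 23.5 mol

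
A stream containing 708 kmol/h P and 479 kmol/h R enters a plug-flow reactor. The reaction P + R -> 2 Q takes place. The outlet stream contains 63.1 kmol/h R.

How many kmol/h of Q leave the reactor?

For R: n = n₀ − 1ξ → 63.1 = 479 − 1ξ, giving ξ = 415.9 kmol/h.
Outlet amounts (n = n₀ + ν ξ):
  P: 708 − 1(415.9) = 292.1
  R: 479 − 1(415.9) = 63.1
  Q: 0 + 2(415.9) = 831.8

832 kmol/h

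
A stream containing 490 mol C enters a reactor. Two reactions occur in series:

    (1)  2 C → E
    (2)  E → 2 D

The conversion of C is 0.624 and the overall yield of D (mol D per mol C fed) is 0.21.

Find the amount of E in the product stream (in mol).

Conversion of C: C consumed = 2ξ₁ = 0.624 × 490 → ξ₁ = 152.9 mol.
Yield of D: 2ξ₂ / 490 = 0.21 → ξ₂ = 51.45 mol.
Outlet amounts (n = n₀ + Σ ν·ξ):
  C: 490 − 2(152.9) = 184.2
  E: 0 + 1(152.9) − 1(51.45) = 101.4
  D: 0 + 2(51.45) = 102.9

101 mol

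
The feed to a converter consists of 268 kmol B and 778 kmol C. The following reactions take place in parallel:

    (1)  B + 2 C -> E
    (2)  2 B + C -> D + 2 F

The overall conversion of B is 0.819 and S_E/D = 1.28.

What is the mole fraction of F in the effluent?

Conversion of B: B consumed = 0.819 × 268 = 219.5 kmol = 1ξ₁ + 2ξ₂.
Selectivity: 1ξ₁ / (1ξ₂) = 1.28 → ξ₁ = 1.28 ξ₂.
Substitute: (1·1.28 + 2) ξ₂ = 219.5 → ξ₂ = 66.92 kmol, ξ₁ = 85.66 kmol.
Outlet amounts (n = n₀ + Σ ν·ξ):
  B: 268 − 1(85.66) − 2(66.92) = 48.51
  C: 778 − 2(85.66) − 1(66.92) = 539.8
  E: 0 + 1(85.66) = 85.66
  D: 0 + 1(66.92) = 66.92
  F: 0 + 2(66.92) = 133.8
Total out = 874.7 kmol; y_F = 133.8 / 874.7 = 0.153.

0.153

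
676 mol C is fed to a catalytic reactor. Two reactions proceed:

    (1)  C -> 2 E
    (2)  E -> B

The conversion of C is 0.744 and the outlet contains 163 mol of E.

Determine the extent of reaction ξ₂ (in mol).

ξ₂ = 843 mol

Conversion of C: C consumed = 1ξ₁ = 0.744 × 676 → ξ₁ = 502.9 mol.
E balance: n_E = 0 + 2ξ₁ − 1ξ₂ = 163 → ξ₂ = (2·502.9 − 163)/1 = 842.9 mol.
Outlet amounts (n = n₀ + Σ ν·ξ):
  C: 676 − 1(502.9) = 173.1
  E: 0 + 2(502.9) − 1(842.9) = 163
  B: 0 + 1(842.9) = 842.9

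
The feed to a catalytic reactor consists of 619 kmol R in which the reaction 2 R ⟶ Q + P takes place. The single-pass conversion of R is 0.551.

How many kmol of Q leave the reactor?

R reacted = 0.551 × 619 = 341.1 kmol; ν_R = −2, so ξ = 341.1/2 = 170.5 kmol.
Outlet amounts (n = n₀ + ν ξ):
  R: 619 − 2(170.5) = 277.9
  Q: 0 + 1(170.5) = 170.5
  P: 0 + 1(170.5) = 170.5

171 kmol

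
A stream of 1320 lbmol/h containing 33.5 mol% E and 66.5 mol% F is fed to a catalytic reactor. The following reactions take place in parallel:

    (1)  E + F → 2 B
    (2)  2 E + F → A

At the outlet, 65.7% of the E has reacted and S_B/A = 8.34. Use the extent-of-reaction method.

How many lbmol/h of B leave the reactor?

Conversion of E: E consumed = 0.657 × 442.2 = 290.5 lbmol/h = 1ξ₁ + 2ξ₂.
Selectivity: 2ξ₁ / (1ξ₂) = 8.34 → ξ₁ = 4.17 ξ₂.
Substitute: (1·4.17 + 2) ξ₂ = 290.5 → ξ₂ = 47.09 lbmol/h, ξ₁ = 196.4 lbmol/h.
Outlet amounts (n = n₀ + Σ ν·ξ):
  E: 442.2 − 1(196.4) − 2(47.09) = 151.7
  F: 877.8 − 1(196.4) − 1(47.09) = 634.4
  B: 0 + 2(196.4) = 392.7
  A: 0 + 1(47.09) = 47.09

393 lbmol/h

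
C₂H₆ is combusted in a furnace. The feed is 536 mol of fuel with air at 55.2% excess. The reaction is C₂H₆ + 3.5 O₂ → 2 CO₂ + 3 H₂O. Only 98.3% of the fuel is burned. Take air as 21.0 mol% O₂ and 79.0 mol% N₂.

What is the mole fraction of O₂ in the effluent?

Stoichiometric O₂ = 3.5 × 536 = 1876 mol; O₂ fed = 1876 × 1.552 = 2912 mol.
N₂ fed = 2912 × 79/21 = 10950 mol.
Fuel reacted = 0.983 × 536 → ξ = 526.9 mol.
Outlet (n = n₀ + ν ξ):
  C₂H₆: 536 − 1(526.9) = 9.112
  O₂: 2912 − 3.5(526.9) = 1067
  N₂: 10950 (inert)
  CO₂: 0 + 2(526.9) = 1054
  H₂O: 0 + 3(526.9) = 1581
Total out = 14660 mol; y_O₂ = 1067 / 14660 = 0.07279.

0.0728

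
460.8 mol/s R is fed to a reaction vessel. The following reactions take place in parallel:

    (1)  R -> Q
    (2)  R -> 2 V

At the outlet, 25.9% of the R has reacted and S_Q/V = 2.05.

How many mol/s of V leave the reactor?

Conversion of R: R consumed = 0.259 × 460.8 = 119.3 mol/s = 1ξ₁ + 1ξ₂.
Selectivity: 1ξ₁ / (2ξ₂) = 2.05 → ξ₁ = 4.1 ξ₂.
Substitute: (1·4.1 + 1) ξ₂ = 119.3 → ξ₂ = 23.4 mol/s, ξ₁ = 95.95 mol/s.
Outlet amounts (n = n₀ + Σ ν·ξ):
  R: 460.8 − 1(95.95) − 1(23.4) = 341.5
  Q: 0 + 1(95.95) = 95.95
  V: 0 + 2(23.4) = 46.8

46.8 mol/s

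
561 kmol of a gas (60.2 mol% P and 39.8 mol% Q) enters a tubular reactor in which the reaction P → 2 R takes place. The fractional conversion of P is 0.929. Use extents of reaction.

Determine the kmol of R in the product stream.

P reacted = 0.929 × 337.7 = 313.7 kmol; ν_P = −1, so ξ = 313.7/1 = 313.7 kmol.
Outlet amounts (n = n₀ + ν ξ):
  P: 337.7 − 1(313.7) = 23.98
  R: 0 + 2(313.7) = 627.5
  Q: 223.3 (inert)

627 kmol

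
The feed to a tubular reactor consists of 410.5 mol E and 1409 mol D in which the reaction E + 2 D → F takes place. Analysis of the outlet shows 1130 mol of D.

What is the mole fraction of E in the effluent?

For D: n = n₀ − 2ξ → 1130 = 1409 − 2ξ, giving ξ = 139.5 mol.
Outlet amounts (n = n₀ + ν ξ):
  E: 410.5 − 1(139.5) = 271
  D: 1409 − 2(139.5) = 1130
  F: 0 + 1(139.5) = 139.5
Total out = 1540 mol; y_E = 271 / 1540 = 0.1759.

0.176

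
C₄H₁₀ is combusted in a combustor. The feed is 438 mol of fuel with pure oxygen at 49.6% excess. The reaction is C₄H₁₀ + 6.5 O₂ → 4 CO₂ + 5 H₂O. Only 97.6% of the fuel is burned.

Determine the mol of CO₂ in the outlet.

Stoichiometric O₂ = 6.5 × 438 = 2847 mol; O₂ fed = 2847 × 1.496 = 4259 mol.
Fuel reacted = 0.976 × 438 → ξ = 427.5 mol.
Outlet (n = n₀ + ν ξ):
  C₄H₁₀: 438 − 1(427.5) = 10.51
  O₂: 4259 − 6.5(427.5) = 1480
  CO₂: 0 + 4(427.5) = 1710
  H₂O: 0 + 5(427.5) = 2137

1710 mol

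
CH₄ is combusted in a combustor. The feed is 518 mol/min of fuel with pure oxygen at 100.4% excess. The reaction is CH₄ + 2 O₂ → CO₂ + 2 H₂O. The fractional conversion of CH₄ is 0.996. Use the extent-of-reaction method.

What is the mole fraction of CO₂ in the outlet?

0.199

Stoichiometric O₂ = 2 × 518 = 1036 mol/min; O₂ fed = 1036 × 2.004 = 2076 mol/min.
Fuel reacted = 0.996 × 518 → ξ = 515.9 mol/min.
Outlet (n = n₀ + ν ξ):
  CH₄: 518 − 1(515.9) = 2.072
  O₂: 2076 − 2(515.9) = 1044
  CO₂: 0 + 1(515.9) = 515.9
  H₂O: 0 + 2(515.9) = 1032
Total out = 2594 mol/min; y_CO₂ = 515.9 / 2594 = 0.1989.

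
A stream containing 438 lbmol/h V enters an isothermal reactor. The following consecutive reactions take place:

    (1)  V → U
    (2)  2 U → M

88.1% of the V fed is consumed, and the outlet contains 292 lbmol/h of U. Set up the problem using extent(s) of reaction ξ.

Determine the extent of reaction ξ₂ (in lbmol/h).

Conversion of V: V consumed = 1ξ₁ = 0.881 × 438 → ξ₁ = 385.9 lbmol/h.
U balance: n_U = 0 + 1ξ₁ − 2ξ₂ = 292 → ξ₂ = (1·385.9 − 292)/2 = 46.94 lbmol/h.
Outlet amounts (n = n₀ + Σ ν·ξ):
  V: 438 − 1(385.9) = 52.12
  U: 0 + 1(385.9) − 2(46.94) = 292
  M: 0 + 1(46.94) = 46.94

ξ₂ = 46.9 lbmol/h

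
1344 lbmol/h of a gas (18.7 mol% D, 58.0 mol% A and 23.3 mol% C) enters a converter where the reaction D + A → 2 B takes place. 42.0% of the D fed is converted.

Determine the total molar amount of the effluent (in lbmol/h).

D reacted = 0.42 × 251.3 = 105.6 lbmol/h; ν_D = −1, so ξ = 105.6/1 = 105.6 lbmol/h.
Outlet amounts (n = n₀ + ν ξ):
  D: 251.3 − 1(105.6) = 145.8
  A: 779.5 − 1(105.6) = 674
  B: 0 + 2(105.6) = 211.1
  C: 313.2 (inert)
Total out = 145.8 + 674 + 211.1 + 313.2 = 1344 lbmol/h.

1340 lbmol/h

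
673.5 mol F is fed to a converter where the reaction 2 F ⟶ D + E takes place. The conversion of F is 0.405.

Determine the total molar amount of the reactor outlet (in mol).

674 mol

F reacted = 0.405 × 673.5 = 272.8 mol; ν_F = −2, so ξ = 272.8/2 = 136.4 mol.
Outlet amounts (n = n₀ + ν ξ):
  F: 673.5 − 2(136.4) = 400.7
  D: 0 + 1(136.4) = 136.4
  E: 0 + 1(136.4) = 136.4
Total out = 400.7 + 136.4 + 136.4 = 673.5 mol.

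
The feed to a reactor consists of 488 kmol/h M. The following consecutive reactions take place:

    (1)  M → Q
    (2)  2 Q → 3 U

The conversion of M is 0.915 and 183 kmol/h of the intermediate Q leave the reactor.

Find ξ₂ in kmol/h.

Conversion of M: M consumed = 1ξ₁ = 0.915 × 488 → ξ₁ = 446.5 kmol/h.
Q balance: n_Q = 0 + 1ξ₁ − 2ξ₂ = 183 → ξ₂ = (1·446.5 − 183)/2 = 131.8 kmol/h.
Outlet amounts (n = n₀ + Σ ν·ξ):
  M: 488 − 1(446.5) = 41.48
  Q: 0 + 1(446.5) − 2(131.8) = 183
  U: 0 + 3(131.8) = 395.3

ξ₂ = 132 kmol/h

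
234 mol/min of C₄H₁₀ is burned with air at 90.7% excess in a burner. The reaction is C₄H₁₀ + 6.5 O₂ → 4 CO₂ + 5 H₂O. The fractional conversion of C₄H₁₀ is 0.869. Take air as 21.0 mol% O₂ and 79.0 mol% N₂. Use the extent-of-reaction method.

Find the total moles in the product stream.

Stoichiometric O₂ = 6.5 × 234 = 1521 mol/min; O₂ fed = 1521 × 1.907 = 2901 mol/min.
N₂ fed = 2901 × 79/21 = 10910 mol/min.
Fuel reacted = 0.869 × 234 → ξ = 203.3 mol/min.
Outlet (n = n₀ + ν ξ):
  C₄H₁₀: 234 − 1(203.3) = 30.65
  O₂: 2901 − 6.5(203.3) = 1579
  N₂: 10910 (inert)
  CO₂: 0 + 4(203.3) = 813.4
  H₂O: 0 + 5(203.3) = 1017
Total out = 30.65 + 1579 + 10910 + 813.4 + 1017 = 14350 mol/min.

14400 mol/min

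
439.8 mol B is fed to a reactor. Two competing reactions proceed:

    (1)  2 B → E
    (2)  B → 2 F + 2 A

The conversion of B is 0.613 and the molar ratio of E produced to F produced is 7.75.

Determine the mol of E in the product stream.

131 mol

Conversion of B: B consumed = 0.613 × 439.8 = 269.6 mol = 2ξ₁ + 1ξ₂.
Selectivity: 1ξ₁ / (2ξ₂) = 7.75 → ξ₁ = 15.5 ξ₂.
Substitute: (2·15.5 + 1) ξ₂ = 269.6 → ξ₂ = 8.425 mol, ξ₁ = 130.6 mol.
Outlet amounts (n = n₀ + Σ ν·ξ):
  B: 439.8 − 2(130.6) − 1(8.425) = 170.2
  E: 0 + 1(130.6) = 130.6
  F: 0 + 2(8.425) = 16.85
  A: 0 + 2(8.425) = 16.85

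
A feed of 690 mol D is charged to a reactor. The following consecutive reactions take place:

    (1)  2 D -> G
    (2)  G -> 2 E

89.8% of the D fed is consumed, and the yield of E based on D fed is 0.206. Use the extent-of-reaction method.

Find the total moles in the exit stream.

Conversion of D: D consumed = 2ξ₁ = 0.898 × 690 → ξ₁ = 309.8 mol.
Yield of E: 2ξ₂ / 690 = 0.206 → ξ₂ = 71.07 mol.
Outlet amounts (n = n₀ + Σ ν·ξ):
  D: 690 − 2(309.8) = 70.38
  G: 0 + 1(309.8) − 1(71.07) = 238.7
  E: 0 + 2(71.07) = 142.1
Total out = 70.38 + 238.7 + 142.1 = 451.3 mol.

451 mol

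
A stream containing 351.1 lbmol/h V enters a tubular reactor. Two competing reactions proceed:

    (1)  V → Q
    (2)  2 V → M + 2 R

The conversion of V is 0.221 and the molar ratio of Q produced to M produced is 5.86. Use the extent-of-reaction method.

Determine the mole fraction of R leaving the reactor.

Conversion of V: V consumed = 0.221 × 351.1 = 77.59 lbmol/h = 1ξ₁ + 2ξ₂.
Selectivity: 1ξ₁ / (1ξ₂) = 5.86 → ξ₁ = 5.86 ξ₂.
Substitute: (1·5.86 + 2) ξ₂ = 77.59 → ξ₂ = 9.872 lbmol/h, ξ₁ = 57.85 lbmol/h.
Outlet amounts (n = n₀ + Σ ν·ξ):
  V: 351.1 − 1(57.85) − 2(9.872) = 273.5
  Q: 0 + 1(57.85) = 57.85
  M: 0 + 1(9.872) = 9.872
  R: 0 + 2(9.872) = 19.74
Total out = 361 lbmol/h; y_R = 19.74 / 361 = 0.0547.

0.0547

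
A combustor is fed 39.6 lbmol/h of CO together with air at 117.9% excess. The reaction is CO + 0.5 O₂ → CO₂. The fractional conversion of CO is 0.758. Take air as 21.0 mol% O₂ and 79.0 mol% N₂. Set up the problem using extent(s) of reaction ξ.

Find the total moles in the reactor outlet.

230 lbmol/h

Stoichiometric O₂ = 0.5 × 39.6 = 19.8 lbmol/h; O₂ fed = 19.8 × 2.179 = 43.14 lbmol/h.
N₂ fed = 43.14 × 79/21 = 162.3 lbmol/h.
Fuel reacted = 0.758 × 39.6 → ξ = 30.02 lbmol/h.
Outlet (n = n₀ + ν ξ):
  CO: 39.6 − 1(30.02) = 9.583
  O₂: 43.14 − 0.5(30.02) = 28.14
  N₂: 162.3 (inert)
  CO₂: 0 + 1(30.02) = 30.02
Total out = 9.583 + 28.14 + 162.3 + 30.02 = 230 lbmol/h.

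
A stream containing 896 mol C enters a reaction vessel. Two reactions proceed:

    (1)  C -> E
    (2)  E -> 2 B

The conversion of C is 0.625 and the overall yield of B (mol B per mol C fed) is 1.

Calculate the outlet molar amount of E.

Conversion of C: C consumed = 1ξ₁ = 0.625 × 896 → ξ₁ = 560 mol.
Yield of B: 2ξ₂ / 896 = 1 → ξ₂ = 448 mol.
Outlet amounts (n = n₀ + Σ ν·ξ):
  C: 896 − 1(560) = 336
  E: 0 + 1(560) − 1(448) = 112
  B: 0 + 2(448) = 896

112 mol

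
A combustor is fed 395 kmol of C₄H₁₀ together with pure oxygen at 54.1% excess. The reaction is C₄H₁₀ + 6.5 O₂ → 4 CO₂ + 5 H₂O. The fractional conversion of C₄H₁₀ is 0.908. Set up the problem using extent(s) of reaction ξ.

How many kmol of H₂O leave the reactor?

Stoichiometric O₂ = 6.5 × 395 = 2568 kmol; O₂ fed = 2568 × 1.541 = 3957 kmol.
Fuel reacted = 0.908 × 395 → ξ = 358.7 kmol.
Outlet (n = n₀ + ν ξ):
  C₄H₁₀: 395 − 1(358.7) = 36.34
  O₂: 3957 − 6.5(358.7) = 1625
  CO₂: 0 + 4(358.7) = 1435
  H₂O: 0 + 5(358.7) = 1793

1790 kmol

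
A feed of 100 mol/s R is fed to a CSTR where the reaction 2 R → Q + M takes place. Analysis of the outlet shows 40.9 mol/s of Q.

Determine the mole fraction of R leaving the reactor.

0.182

For Q: n = n₀ + 1ξ → 40.9 = 0 + 1ξ, giving ξ = 40.9 mol/s.
Outlet amounts (n = n₀ + ν ξ):
  R: 100 − 2(40.9) = 18.2
  Q: 0 + 1(40.9) = 40.9
  M: 0 + 1(40.9) = 40.9
Total out = 100 mol/s; y_R = 18.2 / 100 = 0.182.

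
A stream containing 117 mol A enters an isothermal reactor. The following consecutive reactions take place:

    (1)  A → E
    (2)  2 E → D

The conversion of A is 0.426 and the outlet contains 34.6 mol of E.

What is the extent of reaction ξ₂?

ξ₂ = 7.62 mol

Conversion of A: A consumed = 1ξ₁ = 0.426 × 117 → ξ₁ = 49.84 mol.
E balance: n_E = 0 + 1ξ₁ − 2ξ₂ = 34.6 → ξ₂ = (1·49.84 − 34.6)/2 = 7.621 mol.
Outlet amounts (n = n₀ + Σ ν·ξ):
  A: 117 − 1(49.84) = 67.16
  E: 0 + 1(49.84) − 2(7.621) = 34.6
  D: 0 + 1(7.621) = 7.621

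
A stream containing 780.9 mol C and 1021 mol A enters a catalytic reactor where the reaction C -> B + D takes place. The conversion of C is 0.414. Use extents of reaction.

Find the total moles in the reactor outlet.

C reacted = 0.414 × 780.9 = 323.3 mol; ν_C = −1, so ξ = 323.3/1 = 323.3 mol.
Outlet amounts (n = n₀ + ν ξ):
  C: 780.9 − 1(323.3) = 457.6
  B: 0 + 1(323.3) = 323.3
  D: 0 + 1(323.3) = 323.3
  A: 1021 (inert)
Total out = 457.6 + 323.3 + 323.3 + 1021 = 2125 mol.

2130 mol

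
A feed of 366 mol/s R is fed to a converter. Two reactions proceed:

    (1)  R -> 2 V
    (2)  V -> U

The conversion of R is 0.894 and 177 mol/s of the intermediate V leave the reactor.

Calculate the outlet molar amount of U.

477 mol/s

Conversion of R: R consumed = 1ξ₁ = 0.894 × 366 → ξ₁ = 327.2 mol/s.
V balance: n_V = 0 + 2ξ₁ − 1ξ₂ = 177 → ξ₂ = (2·327.2 − 177)/1 = 477.4 mol/s.
Outlet amounts (n = n₀ + Σ ν·ξ):
  R: 366 − 1(327.2) = 38.8
  V: 0 + 2(327.2) − 1(477.4) = 177
  U: 0 + 1(477.4) = 477.4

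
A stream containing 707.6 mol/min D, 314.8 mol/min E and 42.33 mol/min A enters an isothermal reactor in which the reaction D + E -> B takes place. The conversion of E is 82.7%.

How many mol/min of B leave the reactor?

260 mol/min

E reacted = 0.827 × 314.8 = 260.3 mol/min; ν_E = −1, so ξ = 260.3/1 = 260.3 mol/min.
Outlet amounts (n = n₀ + ν ξ):
  D: 707.6 − 1(260.3) = 447.3
  E: 314.8 − 1(260.3) = 54.46
  B: 0 + 1(260.3) = 260.3
  A: 42.33 (inert)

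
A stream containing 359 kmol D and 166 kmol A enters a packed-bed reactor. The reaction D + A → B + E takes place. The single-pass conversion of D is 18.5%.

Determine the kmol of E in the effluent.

66.4 kmol

D reacted = 0.185 × 359 = 66.42 kmol; ν_D = −1, so ξ = 66.42/1 = 66.42 kmol.
Outlet amounts (n = n₀ + ν ξ):
  D: 359 − 1(66.42) = 292.6
  A: 166 − 1(66.42) = 99.58
  B: 0 + 1(66.42) = 66.42
  E: 0 + 1(66.42) = 66.42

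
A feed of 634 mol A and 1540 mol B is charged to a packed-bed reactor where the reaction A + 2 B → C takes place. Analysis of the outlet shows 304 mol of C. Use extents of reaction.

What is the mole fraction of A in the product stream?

For C: n = n₀ + 1ξ → 304 = 0 + 1ξ, giving ξ = 304 mol.
Outlet amounts (n = n₀ + ν ξ):
  A: 634 − 1(304) = 330
  B: 1540 − 2(304) = 932
  C: 0 + 1(304) = 304
Total out = 1566 mol; y_A = 330 / 1566 = 0.2107.

0.211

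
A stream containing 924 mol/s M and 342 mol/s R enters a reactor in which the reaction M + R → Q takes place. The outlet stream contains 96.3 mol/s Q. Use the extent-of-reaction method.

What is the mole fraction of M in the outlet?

For Q: n = n₀ + 1ξ → 96.3 = 0 + 1ξ, giving ξ = 96.3 mol/s.
Outlet amounts (n = n₀ + ν ξ):
  M: 924 − 1(96.3) = 827.7
  R: 342 − 1(96.3) = 245.7
  Q: 0 + 1(96.3) = 96.3
Total out = 1170 mol/s; y_M = 827.7 / 1170 = 0.7076.

0.708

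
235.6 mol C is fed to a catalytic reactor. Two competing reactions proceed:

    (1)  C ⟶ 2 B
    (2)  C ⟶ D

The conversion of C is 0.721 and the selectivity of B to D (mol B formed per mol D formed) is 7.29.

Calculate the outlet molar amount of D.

Conversion of C: C consumed = 0.721 × 235.6 = 169.9 mol = 1ξ₁ + 1ξ₂.
Selectivity: 2ξ₁ / (1ξ₂) = 7.29 → ξ₁ = 3.645 ξ₂.
Substitute: (1·3.645 + 1) ξ₂ = 169.9 → ξ₂ = 36.57 mol, ξ₁ = 133.3 mol.
Outlet amounts (n = n₀ + Σ ν·ξ):
  C: 235.6 − 1(133.3) − 1(36.57) = 65.73
  B: 0 + 2(133.3) = 266.6
  D: 0 + 1(36.57) = 36.57

36.6 mol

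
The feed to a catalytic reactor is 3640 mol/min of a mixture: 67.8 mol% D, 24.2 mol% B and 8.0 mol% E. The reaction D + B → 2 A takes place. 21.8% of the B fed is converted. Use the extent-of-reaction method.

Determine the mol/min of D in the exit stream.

B reacted = 0.218 × 880.9 = 192 mol/min; ν_B = −1, so ξ = 192/1 = 192 mol/min.
Outlet amounts (n = n₀ + ν ξ):
  D: 2468 − 1(192) = 2276
  B: 880.9 − 1(192) = 688.8
  A: 0 + 2(192) = 384.1
  E: 291.2 (inert)

2280 mol/min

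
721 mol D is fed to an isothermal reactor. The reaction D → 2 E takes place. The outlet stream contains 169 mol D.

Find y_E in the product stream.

0.867

For D: n = n₀ − 1ξ → 169 = 721 − 1ξ, giving ξ = 552 mol.
Outlet amounts (n = n₀ + ν ξ):
  D: 721 − 1(552) = 169
  E: 0 + 2(552) = 1104
Total out = 1273 mol; y_E = 1104 / 1273 = 0.8672.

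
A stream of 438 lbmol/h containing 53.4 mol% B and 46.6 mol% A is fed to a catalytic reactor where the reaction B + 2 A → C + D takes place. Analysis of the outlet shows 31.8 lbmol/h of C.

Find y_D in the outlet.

0.0783

For C: n = n₀ + 1ξ → 31.8 = 0 + 1ξ, giving ξ = 31.8 lbmol/h.
Outlet amounts (n = n₀ + ν ξ):
  B: 233.9 − 1(31.8) = 202.1
  A: 204.1 − 2(31.8) = 140.5
  C: 0 + 1(31.8) = 31.8
  D: 0 + 1(31.8) = 31.8
Total out = 406.2 lbmol/h; y_D = 31.8 / 406.2 = 0.07829.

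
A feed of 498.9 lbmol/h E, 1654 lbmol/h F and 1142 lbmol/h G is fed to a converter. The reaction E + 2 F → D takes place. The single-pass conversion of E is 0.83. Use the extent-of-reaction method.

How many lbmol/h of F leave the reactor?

826 lbmol/h

E reacted = 0.83 × 498.9 = 414.1 lbmol/h; ν_E = −1, so ξ = 414.1/1 = 414.1 lbmol/h.
Outlet amounts (n = n₀ + ν ξ):
  E: 498.9 − 1(414.1) = 84.81
  F: 1654 − 2(414.1) = 825.8
  D: 0 + 1(414.1) = 414.1
  G: 1142 (inert)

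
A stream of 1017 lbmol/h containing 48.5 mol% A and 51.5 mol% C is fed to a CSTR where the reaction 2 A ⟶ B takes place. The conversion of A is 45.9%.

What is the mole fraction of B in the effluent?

0.125

A reacted = 0.459 × 493.2 = 226.4 lbmol/h; ν_A = −2, so ξ = 226.4/2 = 113.2 lbmol/h.
Outlet amounts (n = n₀ + ν ξ):
  A: 493.2 − 2(113.2) = 266.8
  B: 0 + 1(113.2) = 113.2
  C: 523.8 (inert)
Total out = 903.8 lbmol/h; y_B = 113.2 / 903.8 = 0.1252.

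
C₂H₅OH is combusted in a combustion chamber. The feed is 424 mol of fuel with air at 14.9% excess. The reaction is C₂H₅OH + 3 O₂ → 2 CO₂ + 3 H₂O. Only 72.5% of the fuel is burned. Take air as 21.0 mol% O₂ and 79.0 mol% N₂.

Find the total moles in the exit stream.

7690 mol

Stoichiometric O₂ = 3 × 424 = 1272 mol; O₂ fed = 1272 × 1.149 = 1462 mol.
N₂ fed = 1462 × 79/21 = 5498 mol.
Fuel reacted = 0.725 × 424 → ξ = 307.4 mol.
Outlet (n = n₀ + ν ξ):
  C₂H₅OH: 424 − 1(307.4) = 116.6
  O₂: 1462 − 3(307.4) = 539.3
  N₂: 5498 (inert)
  CO₂: 0 + 2(307.4) = 614.8
  H₂O: 0 + 3(307.4) = 922.2
Total out = 116.6 + 539.3 + 5498 + 614.8 + 922.2 = 7691 mol.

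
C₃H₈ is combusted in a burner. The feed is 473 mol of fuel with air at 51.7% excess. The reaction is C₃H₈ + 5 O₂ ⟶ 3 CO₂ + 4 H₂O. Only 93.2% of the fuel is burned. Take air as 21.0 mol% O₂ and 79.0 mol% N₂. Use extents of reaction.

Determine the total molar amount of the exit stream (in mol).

18000 mol

Stoichiometric O₂ = 5 × 473 = 2365 mol; O₂ fed = 2365 × 1.517 = 3588 mol.
N₂ fed = 3588 × 79/21 = 13500 mol.
Fuel reacted = 0.932 × 473 → ξ = 440.8 mol.
Outlet (n = n₀ + ν ξ):
  C₃H₈: 473 − 1(440.8) = 32.16
  O₂: 3588 − 5(440.8) = 1384
  N₂: 13500 (inert)
  CO₂: 0 + 3(440.8) = 1323
  H₂O: 0 + 4(440.8) = 1763
Total out = 32.16 + 1384 + 13500 + 1323 + 1763 = 18000 mol.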